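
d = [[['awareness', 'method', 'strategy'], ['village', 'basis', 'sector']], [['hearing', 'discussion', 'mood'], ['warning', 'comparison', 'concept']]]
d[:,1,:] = [['village', 'basis', 'sector'], ['warning', 'comparison', 'concept']]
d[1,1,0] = 'warning'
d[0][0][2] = 'strategy'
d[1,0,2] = 'mood'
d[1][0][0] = 'hearing'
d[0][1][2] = 'sector'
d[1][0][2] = 'mood'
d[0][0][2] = 'strategy'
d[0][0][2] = 'strategy'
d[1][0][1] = 'discussion'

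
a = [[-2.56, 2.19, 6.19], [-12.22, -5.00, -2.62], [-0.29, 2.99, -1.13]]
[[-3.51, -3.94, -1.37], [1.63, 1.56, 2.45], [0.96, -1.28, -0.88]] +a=[[-6.07, -1.75, 4.82], [-10.59, -3.44, -0.17], [0.67, 1.71, -2.01]]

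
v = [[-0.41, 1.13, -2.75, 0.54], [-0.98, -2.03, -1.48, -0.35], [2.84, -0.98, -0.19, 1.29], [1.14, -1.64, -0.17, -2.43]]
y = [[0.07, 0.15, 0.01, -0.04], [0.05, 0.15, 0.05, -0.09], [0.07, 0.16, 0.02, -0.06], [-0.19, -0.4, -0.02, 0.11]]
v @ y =[[-0.27,-0.55,-0.01,0.14],[-0.21,-0.55,-0.13,0.27],[-0.11,-0.27,-0.05,0.13],[0.45,0.87,-0.03,-0.16]]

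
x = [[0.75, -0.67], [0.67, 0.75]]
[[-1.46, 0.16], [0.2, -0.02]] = x@[[-0.95, 0.11], [1.12, -0.12]]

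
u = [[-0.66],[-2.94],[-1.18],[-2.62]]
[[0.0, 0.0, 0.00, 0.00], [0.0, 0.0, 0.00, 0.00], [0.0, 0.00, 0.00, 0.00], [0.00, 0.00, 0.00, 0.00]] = u @[[-0.0, 0.0, 0.0, -0.00]]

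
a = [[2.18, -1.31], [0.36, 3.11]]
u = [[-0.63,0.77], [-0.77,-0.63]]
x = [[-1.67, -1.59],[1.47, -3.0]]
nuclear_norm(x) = 5.58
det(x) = 7.35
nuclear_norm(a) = 5.55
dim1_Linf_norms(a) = [2.18, 3.11]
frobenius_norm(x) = 4.06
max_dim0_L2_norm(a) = 3.37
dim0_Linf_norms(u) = [0.77, 0.77]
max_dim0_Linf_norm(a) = 3.11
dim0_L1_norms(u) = [1.4, 1.4]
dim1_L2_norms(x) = [2.31, 3.34]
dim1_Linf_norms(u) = [0.77, 0.77]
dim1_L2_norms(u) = [0.99, 0.99]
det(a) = 7.25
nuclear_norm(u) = 1.99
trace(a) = 5.29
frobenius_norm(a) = 4.03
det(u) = 0.99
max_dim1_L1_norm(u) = 1.4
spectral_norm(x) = 3.46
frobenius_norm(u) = 1.41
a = u @ x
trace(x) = -4.67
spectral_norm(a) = 3.44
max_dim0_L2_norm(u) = 0.99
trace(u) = -1.26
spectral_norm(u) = 0.99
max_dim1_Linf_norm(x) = 3.0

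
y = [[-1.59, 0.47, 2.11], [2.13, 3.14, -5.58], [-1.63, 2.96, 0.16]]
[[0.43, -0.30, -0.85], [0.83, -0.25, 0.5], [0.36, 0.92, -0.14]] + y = [[-1.16, 0.17, 1.26], [2.96, 2.89, -5.08], [-1.27, 3.88, 0.02]]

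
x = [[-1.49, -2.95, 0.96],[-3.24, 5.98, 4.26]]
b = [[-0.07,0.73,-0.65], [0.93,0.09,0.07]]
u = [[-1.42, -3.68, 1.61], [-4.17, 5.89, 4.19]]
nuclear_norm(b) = 1.92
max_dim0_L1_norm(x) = 8.93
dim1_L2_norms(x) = [3.44, 8.03]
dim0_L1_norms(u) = [5.59, 9.57, 5.8]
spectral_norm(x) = 8.11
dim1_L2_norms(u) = [4.26, 8.34]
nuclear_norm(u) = 12.51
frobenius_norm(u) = 9.37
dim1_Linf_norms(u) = [3.68, 5.89]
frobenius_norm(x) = 8.73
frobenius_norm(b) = 1.36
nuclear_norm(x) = 11.34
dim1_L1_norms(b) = [1.45, 1.09]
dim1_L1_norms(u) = [6.71, 14.25]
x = u + b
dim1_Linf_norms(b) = [0.73, 0.93]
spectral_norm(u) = 8.44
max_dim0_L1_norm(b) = 1.0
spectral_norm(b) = 0.99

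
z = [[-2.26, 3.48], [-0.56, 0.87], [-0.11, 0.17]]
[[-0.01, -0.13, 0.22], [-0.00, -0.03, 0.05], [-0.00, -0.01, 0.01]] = z@ [[0.02, 0.01, -0.02], [0.01, -0.03, 0.05]]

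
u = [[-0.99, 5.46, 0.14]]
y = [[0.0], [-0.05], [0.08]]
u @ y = [[-0.26]]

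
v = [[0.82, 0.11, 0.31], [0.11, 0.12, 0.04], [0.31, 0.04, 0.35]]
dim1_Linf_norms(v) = [0.82, 0.12, 0.35]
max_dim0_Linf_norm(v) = 0.82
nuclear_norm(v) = 1.29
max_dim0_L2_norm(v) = 0.88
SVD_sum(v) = [[0.78, 0.12, 0.39], [0.12, 0.02, 0.06], [0.39, 0.06, 0.19]] + [[0.04,0.01,-0.07], [0.01,0.0,-0.02], [-0.07,-0.02,0.16]] + [[0.00, -0.02, -0.00], [-0.02, 0.1, 0.01], [-0.00, 0.01, 0.0]]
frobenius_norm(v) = 1.01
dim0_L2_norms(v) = [0.88, 0.17, 0.47]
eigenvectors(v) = [[0.89,0.42,0.18], [0.13,0.14,-0.98], [0.44,-0.9,-0.07]]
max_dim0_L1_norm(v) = 1.24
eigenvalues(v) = [0.99, 0.2, 0.1]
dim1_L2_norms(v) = [0.88, 0.17, 0.47]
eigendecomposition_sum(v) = [[0.78, 0.12, 0.39], [0.12, 0.02, 0.06], [0.39, 0.06, 0.19]] + [[0.04,0.01,-0.07], [0.01,0.00,-0.02], [-0.07,-0.02,0.16]] + [[0.00, -0.02, -0.0], [-0.02, 0.10, 0.01], [-0.00, 0.01, 0.00]]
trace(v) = 1.29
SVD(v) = [[-0.89,0.42,0.18],  [-0.13,0.14,-0.98],  [-0.44,-0.90,-0.07]] @ diag([0.9895661273686246, 0.1978017219751808, 0.1026321506561943]) @ [[-0.89, -0.13, -0.44],[0.42, 0.14, -0.9],[0.18, -0.98, -0.07]]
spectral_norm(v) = 0.99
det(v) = 0.02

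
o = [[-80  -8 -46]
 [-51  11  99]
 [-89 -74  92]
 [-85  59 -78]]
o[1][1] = 11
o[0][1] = -8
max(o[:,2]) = 99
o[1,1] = 11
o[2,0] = -89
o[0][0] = -80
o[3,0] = -85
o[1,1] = 11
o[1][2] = 99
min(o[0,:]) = -80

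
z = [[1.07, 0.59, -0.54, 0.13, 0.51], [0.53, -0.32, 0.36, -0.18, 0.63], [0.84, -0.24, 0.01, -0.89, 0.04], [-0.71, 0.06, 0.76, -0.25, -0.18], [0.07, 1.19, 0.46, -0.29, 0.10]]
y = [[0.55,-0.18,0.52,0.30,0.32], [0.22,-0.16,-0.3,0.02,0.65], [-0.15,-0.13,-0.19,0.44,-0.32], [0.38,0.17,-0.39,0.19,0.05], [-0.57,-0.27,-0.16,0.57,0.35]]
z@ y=[[0.56, -0.33, 0.35, 0.41, 1.08], [-0.26, -0.29, 0.27, 0.64, 0.06], [0.05, -0.28, 0.85, 0.11, 0.08], [-0.48, 0.03, -0.41, -0.03, -0.51], [0.06, -0.34, -0.31, 0.25, 0.67]]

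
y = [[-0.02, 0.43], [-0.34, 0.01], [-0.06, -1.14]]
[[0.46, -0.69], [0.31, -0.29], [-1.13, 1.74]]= y @ [[-0.89, 0.81],[1.04, -1.57]]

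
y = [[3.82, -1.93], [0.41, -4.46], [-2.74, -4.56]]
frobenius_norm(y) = 8.17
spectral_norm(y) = 6.70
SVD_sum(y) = [[-0.20,-1.35], [-0.63,-4.31], [-0.71,-4.86]] + [[4.02,-0.58], [1.04,-0.15], [-2.03,0.30]]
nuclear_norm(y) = 11.37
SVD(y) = [[-0.2,0.87],[-0.65,0.22],[-0.73,-0.44]] @ diag([6.6999641953666815, 4.6678345922712925]) @ [[0.14, 0.99], [0.99, -0.14]]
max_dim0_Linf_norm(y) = 4.56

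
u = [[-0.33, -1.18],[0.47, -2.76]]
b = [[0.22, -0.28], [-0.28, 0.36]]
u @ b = [[0.26,-0.33], [0.88,-1.13]]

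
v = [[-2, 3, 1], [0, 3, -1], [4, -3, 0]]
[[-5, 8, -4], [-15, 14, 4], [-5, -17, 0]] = v @ [[-5, -2, 0], [-5, 3, 0], [0, -5, -4]]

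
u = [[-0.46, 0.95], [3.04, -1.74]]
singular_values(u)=[3.61, 0.58]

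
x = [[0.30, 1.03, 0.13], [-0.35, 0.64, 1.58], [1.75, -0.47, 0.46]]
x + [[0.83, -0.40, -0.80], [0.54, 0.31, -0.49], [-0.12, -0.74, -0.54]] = [[1.13, 0.63, -0.67], [0.19, 0.95, 1.09], [1.63, -1.21, -0.08]]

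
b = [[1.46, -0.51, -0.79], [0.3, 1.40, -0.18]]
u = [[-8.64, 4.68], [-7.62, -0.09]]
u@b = [[-11.21, 10.96, 5.98],[-11.15, 3.76, 6.04]]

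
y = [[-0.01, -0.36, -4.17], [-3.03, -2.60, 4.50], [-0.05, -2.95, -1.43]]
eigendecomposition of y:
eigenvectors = [[(-0.81+0j), -0.59+0.02j, (-0.59-0.02j)], [-0.24+0.00j, 0.62+0.00j, 0.62-0.00j], [(-0.53+0j), (-0.12+0.49j), (-0.12-0.49j)]]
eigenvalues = [(-2.85+0j), (-0.59+3.46j), (-0.59-3.46j)]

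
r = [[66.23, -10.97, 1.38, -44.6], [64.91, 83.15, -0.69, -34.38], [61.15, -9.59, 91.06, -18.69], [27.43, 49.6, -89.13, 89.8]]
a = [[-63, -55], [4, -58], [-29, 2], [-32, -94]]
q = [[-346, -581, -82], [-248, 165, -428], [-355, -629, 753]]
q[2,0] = -355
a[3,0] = -32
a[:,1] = [-55, -58, 2, -94]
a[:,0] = [-63, 4, -29, -32]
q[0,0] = -346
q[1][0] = -248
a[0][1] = -55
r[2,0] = 61.15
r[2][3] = -18.69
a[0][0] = -63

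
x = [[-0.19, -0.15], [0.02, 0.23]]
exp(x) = [[0.83,-0.15], [0.02,1.26]]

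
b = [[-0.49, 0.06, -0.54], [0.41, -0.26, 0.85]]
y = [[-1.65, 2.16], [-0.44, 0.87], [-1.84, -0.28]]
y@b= [[1.69, -0.66, 2.73], [0.57, -0.25, 0.98], [0.79, -0.04, 0.76]]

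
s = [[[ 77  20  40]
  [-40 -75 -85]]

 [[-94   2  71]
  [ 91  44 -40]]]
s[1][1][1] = 44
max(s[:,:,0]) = 91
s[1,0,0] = -94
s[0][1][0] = -40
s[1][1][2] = -40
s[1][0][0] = -94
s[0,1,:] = [-40, -75, -85]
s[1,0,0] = -94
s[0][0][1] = 20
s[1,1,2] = -40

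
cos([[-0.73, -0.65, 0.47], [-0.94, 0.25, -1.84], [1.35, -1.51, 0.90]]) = [[0.32,0.03,-0.35],[0.52,-0.08,0.55],[-0.33,0.62,-0.23]]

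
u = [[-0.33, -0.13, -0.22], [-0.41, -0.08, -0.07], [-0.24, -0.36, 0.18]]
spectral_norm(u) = 0.66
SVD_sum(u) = [[-0.32, -0.18, -0.04],[-0.35, -0.20, -0.04],[-0.32, -0.18, -0.04]] + [[-0.04, 0.10, -0.13],  [-0.03, 0.06, -0.08],  [0.07, -0.17, 0.23]] + [[0.03, -0.05, -0.05], [-0.04, 0.05, 0.05], [0.01, -0.01, -0.01]]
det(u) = -0.03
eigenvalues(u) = [(-0.6+0j), (0.19+0.1j), (0.19-0.1j)]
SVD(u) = [[-0.56, -0.49, -0.67], [-0.61, -0.30, 0.73], [-0.56, 0.82, -0.13]] @ diag([0.6581150594507762, 0.35617099045158773, 0.11500780010432479]) @ [[0.87, 0.49, 0.10], [0.24, -0.59, 0.77], [-0.44, 0.65, 0.62]]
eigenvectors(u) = [[0.66+0.00j, 0.38-0.16j, 0.38+0.16j], [(0.58+0j), (-0.24+0.34j), (-0.24-0.34j)], [0.47+0.00j, -0.81+0.00j, (-0.81-0j)]]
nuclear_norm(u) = 1.13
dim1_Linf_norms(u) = [0.33, 0.41, 0.36]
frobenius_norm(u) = 0.76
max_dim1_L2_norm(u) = 0.47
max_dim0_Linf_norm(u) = 0.41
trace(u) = -0.23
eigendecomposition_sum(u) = [[(-0.37+0j), -0.17+0.00j, (-0.12-0j)], [-0.32+0.00j, (-0.15+0j), -0.10-0.00j], [(-0.26+0j), -0.12+0.00j, -0.08-0.00j]] + [[(0.02+0.05j), 0.02-0.10j, -0.05+0.05j], [-0.04-0.04j, 0.04+0.10j, (0.02-0.07j)], [0.01-0.11j, -0.12+0.17j, (0.13-0.05j)]] + [[(0.02-0.05j), 0.02+0.10j, (-0.05-0.05j)], [-0.04+0.04j, (0.04-0.1j), (0.02+0.07j)], [0.01+0.11j, (-0.12-0.17j), (0.13+0.05j)]]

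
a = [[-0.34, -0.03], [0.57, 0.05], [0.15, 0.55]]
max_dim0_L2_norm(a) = 0.68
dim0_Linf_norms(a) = [0.57, 0.55]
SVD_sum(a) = [[-0.28,-0.15], [0.46,0.25], [0.35,0.19]] + [[-0.06, 0.12], [0.11, -0.2], [-0.20, 0.36]]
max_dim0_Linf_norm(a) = 0.57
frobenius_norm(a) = 0.88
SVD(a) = [[-0.43, 0.28], [0.72, -0.47], [0.54, 0.84]] @ diag([0.7272402147689507, 0.4899200649318317]) @ [[0.88, 0.48], [-0.48, 0.88]]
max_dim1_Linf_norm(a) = 0.57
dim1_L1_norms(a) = [0.37, 0.62, 0.7]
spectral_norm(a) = 0.73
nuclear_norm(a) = 1.22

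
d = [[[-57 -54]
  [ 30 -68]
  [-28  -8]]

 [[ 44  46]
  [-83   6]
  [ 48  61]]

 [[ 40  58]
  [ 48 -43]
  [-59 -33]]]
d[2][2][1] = -33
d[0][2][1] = -8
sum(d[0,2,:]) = -36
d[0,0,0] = -57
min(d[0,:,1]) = -68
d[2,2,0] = -59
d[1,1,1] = 6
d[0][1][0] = 30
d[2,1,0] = 48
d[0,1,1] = -68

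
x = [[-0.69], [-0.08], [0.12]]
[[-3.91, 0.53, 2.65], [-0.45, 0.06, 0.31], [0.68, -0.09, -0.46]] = x@ [[5.66, -0.77, -3.84]]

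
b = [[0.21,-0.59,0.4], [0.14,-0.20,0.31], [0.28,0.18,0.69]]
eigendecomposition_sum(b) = [[0.1, -0.02, 0.24], [0.11, -0.02, 0.26], [0.32, -0.05, 0.76]] + [[0.03, -0.06, 0.01], [0.0, -0.0, 0.00], [-0.01, 0.03, -0.01]] + [[0.08, -0.51, 0.15],[0.03, -0.18, 0.05],[-0.03, 0.21, -0.06]]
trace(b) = 0.70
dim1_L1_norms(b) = [1.2, 0.65, 1.15]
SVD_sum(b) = [[0.24, -0.22, 0.54],[0.15, -0.14, 0.33],[0.24, -0.22, 0.54]] + [[-0.03, -0.37, -0.14], [-0.01, -0.06, -0.02], [0.04, 0.4, 0.15]] + [[0.0, 0.00, -0.0], [-0.00, -0.00, 0.0], [0.00, 0.00, -0.0]]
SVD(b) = [[-0.65, -0.67, -0.37],[-0.4, -0.11, 0.91],[-0.65, 0.74, -0.19]] @ diag([0.973974496246345, 0.5883499038996584, 0.004251028456783925]) @ [[-0.38, 0.35, -0.85], [0.08, 0.93, 0.35], [-0.92, -0.06, 0.39]]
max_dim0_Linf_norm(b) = 0.69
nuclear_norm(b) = 1.57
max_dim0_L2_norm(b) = 0.86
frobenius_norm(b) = 1.14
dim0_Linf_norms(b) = [0.28, 0.59, 0.69]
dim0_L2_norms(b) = [0.38, 0.65, 0.86]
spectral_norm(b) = 0.97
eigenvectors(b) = [[-0.29,  -0.92,  -0.88],[-0.31,  -0.03,  -0.31],[-0.91,  0.39,  0.36]]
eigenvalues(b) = [0.84, 0.02, -0.16]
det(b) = -0.00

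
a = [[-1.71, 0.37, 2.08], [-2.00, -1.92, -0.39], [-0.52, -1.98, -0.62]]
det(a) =5.061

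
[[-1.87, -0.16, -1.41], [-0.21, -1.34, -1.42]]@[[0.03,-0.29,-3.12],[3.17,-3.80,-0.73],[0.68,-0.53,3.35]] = [[-1.52,  1.9,  1.23], [-5.22,  5.91,  -3.12]]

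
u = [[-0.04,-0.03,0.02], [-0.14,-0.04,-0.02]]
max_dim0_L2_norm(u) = 0.15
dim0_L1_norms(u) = [0.18, 0.07, 0.04]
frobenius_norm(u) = 0.16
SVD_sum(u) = [[-0.04, -0.01, -0.0],[-0.14, -0.04, -0.01]] + [[0.00, -0.02, 0.02], [-0.00, 0.00, -0.01]]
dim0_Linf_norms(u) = [0.14, 0.04, 0.02]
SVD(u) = [[-0.3, -0.96],  [-0.96, 0.30]] @ diag([0.15355976087708326, 0.030321606807242704]) @ [[0.95, 0.31, 0.09],[-0.10, 0.56, -0.83]]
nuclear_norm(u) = 0.18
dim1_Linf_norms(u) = [0.04, 0.14]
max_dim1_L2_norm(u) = 0.15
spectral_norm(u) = 0.15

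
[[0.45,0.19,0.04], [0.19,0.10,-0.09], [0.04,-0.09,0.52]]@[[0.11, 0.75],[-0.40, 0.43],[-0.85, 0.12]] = [[-0.06, 0.42], [0.06, 0.17], [-0.4, 0.05]]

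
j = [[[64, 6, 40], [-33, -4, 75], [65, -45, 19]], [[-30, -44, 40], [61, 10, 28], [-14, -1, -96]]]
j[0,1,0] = -33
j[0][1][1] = -4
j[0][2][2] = 19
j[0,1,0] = -33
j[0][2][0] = 65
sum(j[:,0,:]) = 76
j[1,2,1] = -1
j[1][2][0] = -14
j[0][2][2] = 19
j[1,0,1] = -44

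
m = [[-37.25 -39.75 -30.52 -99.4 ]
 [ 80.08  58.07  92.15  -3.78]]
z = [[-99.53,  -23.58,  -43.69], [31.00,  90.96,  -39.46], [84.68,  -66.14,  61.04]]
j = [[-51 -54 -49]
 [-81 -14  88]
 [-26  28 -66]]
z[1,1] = 90.96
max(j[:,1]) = 28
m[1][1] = 58.07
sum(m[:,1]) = 18.32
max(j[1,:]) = 88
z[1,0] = 31.0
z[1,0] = 31.0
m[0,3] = -99.4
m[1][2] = 92.15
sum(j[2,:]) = -64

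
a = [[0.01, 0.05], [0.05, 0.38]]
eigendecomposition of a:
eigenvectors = [[-0.99, -0.13],[0.13, -0.99]]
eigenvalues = [0.0, 0.39]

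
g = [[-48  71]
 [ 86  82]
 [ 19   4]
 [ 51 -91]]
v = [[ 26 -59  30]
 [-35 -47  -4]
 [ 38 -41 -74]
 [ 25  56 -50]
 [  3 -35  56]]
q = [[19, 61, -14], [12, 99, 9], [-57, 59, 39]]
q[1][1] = 99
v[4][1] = -35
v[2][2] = -74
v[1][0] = -35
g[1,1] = 82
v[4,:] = [3, -35, 56]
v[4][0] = 3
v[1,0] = -35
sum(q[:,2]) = 34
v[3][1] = 56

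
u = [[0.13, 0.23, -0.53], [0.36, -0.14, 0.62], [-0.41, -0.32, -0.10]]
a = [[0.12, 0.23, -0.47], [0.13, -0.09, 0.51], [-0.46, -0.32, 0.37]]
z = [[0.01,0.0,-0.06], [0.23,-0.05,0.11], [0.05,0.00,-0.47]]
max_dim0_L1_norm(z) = 0.64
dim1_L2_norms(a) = [0.54, 0.53, 0.67]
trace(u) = -0.11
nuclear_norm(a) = 1.38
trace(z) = -0.51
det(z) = 0.00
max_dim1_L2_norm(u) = 0.73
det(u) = 0.07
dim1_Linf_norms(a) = [0.47, 0.51, 0.46]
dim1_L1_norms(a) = [0.82, 0.73, 1.15]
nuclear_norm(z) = 0.73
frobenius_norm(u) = 1.08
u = z + a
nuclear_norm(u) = 1.62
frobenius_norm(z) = 0.54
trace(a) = 0.40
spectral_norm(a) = 0.91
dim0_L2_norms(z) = [0.24, 0.05, 0.49]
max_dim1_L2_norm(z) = 0.47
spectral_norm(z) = 0.49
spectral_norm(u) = 0.89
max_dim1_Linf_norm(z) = 0.47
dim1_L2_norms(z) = [0.06, 0.26, 0.47]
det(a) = -0.01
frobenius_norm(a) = 1.01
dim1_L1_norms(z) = [0.07, 0.39, 0.52]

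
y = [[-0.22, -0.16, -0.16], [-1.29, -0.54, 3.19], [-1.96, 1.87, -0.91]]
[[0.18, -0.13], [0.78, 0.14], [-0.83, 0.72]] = y@[[-0.29, 0.08], [-0.75, 0.55], [0.0, 0.17]]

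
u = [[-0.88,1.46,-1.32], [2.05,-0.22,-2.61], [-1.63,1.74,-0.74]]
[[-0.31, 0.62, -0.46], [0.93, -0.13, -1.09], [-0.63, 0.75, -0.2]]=u @ [[0.39, -0.02, -0.05], [-0.02, 0.41, -0.0], [-0.05, -0.0, 0.38]]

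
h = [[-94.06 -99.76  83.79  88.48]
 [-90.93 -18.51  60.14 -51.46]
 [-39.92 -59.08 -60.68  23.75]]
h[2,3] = 23.75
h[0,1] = -99.76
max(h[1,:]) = 60.14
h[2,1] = -59.08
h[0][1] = -99.76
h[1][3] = -51.46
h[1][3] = -51.46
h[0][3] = 88.48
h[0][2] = 83.79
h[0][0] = -94.06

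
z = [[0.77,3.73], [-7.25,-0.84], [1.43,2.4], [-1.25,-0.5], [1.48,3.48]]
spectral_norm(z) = 8.26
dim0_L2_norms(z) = [7.68, 5.72]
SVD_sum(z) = [[2.12, 1.09], [-6.09, -3.11], [2.11, 1.08], [-1.19, -0.61], [2.58, 1.32]] + [[-1.35, 2.64], [-1.16, 2.27], [-0.68, 1.32], [-0.06, 0.11], [-1.1, 2.16]]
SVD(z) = [[-0.29, -0.61],[0.83, -0.53],[-0.29, -0.31],[0.16, -0.03],[-0.35, -0.50]] @ diag([8.261343847809178, 4.8417246749753815]) @ [[-0.89,  -0.46],  [0.46,  -0.89]]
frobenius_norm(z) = 9.58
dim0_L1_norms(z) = [12.18, 10.95]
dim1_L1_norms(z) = [4.5, 8.09, 3.83, 1.75, 4.96]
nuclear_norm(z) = 13.10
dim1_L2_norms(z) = [3.81, 7.3, 2.79, 1.35, 3.78]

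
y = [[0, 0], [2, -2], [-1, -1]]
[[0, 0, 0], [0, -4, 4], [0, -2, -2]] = y@[[0, 0, 2], [0, 2, 0]]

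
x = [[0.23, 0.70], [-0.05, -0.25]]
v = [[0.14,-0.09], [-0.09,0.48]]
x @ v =[[-0.03, 0.32], [0.02, -0.12]]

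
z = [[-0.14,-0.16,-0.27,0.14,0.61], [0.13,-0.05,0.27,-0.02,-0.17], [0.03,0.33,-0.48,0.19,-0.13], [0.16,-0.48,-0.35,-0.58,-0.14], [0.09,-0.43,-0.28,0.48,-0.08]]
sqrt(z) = [[(0.24+0.07j), -0.41-0.19j, (-0.29+0.19j), -0.17-0.04j, 0.49-0.10j], [0.07-0.09j, 0.36+0.26j, (0.17-0.26j), (0.02+0.05j), (-0.08+0.14j)], [-0.03+0.17j, 0.34-0.46j, (0.17+0.46j), (0.45-0.09j), (-0.06-0.24j)], [0.31+0.01j, -0.53-0.03j, (-0.47+0.03j), 0.16-0.01j, -0.52-0.02j], [(-0.14-0.01j), -0.12+0.03j, (-0.02-0.03j), (0.65+0.01j), 0.57+0.01j]]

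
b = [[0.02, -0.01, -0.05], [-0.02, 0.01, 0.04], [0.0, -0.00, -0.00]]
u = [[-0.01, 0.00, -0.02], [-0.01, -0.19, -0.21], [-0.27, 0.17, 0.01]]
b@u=[[0.01, -0.01, 0.00], [-0.01, 0.00, -0.00], [0.0, 0.00, 0.00]]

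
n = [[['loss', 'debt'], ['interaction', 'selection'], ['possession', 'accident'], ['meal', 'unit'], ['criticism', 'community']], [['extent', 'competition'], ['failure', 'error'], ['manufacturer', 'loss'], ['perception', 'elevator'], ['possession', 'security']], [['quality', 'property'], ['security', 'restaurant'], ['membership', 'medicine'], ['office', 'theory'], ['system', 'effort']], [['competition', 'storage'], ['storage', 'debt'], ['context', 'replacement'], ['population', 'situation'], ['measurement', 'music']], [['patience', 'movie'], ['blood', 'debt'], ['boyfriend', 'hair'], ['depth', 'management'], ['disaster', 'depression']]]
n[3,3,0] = 'population'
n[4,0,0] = 'patience'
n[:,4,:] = [['criticism', 'community'], ['possession', 'security'], ['system', 'effort'], ['measurement', 'music'], ['disaster', 'depression']]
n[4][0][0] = 'patience'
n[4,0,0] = 'patience'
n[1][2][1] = 'loss'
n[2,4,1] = 'effort'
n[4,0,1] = 'movie'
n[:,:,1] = [['debt', 'selection', 'accident', 'unit', 'community'], ['competition', 'error', 'loss', 'elevator', 'security'], ['property', 'restaurant', 'medicine', 'theory', 'effort'], ['storage', 'debt', 'replacement', 'situation', 'music'], ['movie', 'debt', 'hair', 'management', 'depression']]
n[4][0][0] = 'patience'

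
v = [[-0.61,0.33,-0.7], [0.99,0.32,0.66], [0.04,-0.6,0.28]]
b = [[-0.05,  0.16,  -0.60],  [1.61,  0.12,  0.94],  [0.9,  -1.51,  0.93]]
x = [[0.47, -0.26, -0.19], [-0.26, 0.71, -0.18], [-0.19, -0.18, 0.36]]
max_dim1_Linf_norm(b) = 1.61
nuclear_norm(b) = 4.15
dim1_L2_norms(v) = [0.99, 1.23, 0.66]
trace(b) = 1.00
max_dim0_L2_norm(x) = 0.78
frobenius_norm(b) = 2.80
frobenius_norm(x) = 1.06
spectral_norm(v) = 1.51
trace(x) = 1.54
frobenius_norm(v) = 1.71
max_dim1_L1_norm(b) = 3.34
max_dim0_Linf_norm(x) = 0.71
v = x @ b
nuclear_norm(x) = 1.54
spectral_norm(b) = 2.46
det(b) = 1.34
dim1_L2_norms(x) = [0.57, 0.78, 0.45]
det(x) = 0.04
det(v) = 0.05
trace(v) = -0.01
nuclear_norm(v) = 2.35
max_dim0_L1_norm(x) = 1.15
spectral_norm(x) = 0.88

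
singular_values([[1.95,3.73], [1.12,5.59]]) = [7.02, 0.96]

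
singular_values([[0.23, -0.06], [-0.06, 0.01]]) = [0.25, 0.01]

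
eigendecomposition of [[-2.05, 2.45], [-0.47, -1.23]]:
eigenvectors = [[(0.92+0j), (0.92-0j)], [(0.15+0.37j), 0.15-0.37j]]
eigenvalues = [(-1.64+0.99j), (-1.64-0.99j)]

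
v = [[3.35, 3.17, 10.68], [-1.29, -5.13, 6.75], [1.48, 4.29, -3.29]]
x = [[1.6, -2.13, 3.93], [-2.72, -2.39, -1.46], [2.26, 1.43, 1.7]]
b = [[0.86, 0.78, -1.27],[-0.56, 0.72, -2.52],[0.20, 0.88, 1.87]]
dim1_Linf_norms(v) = [10.68, 6.75, 4.29]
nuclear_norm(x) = 9.62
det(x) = -0.04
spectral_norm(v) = 13.22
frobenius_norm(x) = 6.92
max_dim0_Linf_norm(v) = 10.68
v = x @ b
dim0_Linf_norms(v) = [3.35, 5.13, 10.68]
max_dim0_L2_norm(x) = 4.52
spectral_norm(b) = 3.41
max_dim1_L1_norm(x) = 7.66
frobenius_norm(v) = 15.50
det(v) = -0.27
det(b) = 4.30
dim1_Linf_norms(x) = [3.93, 2.72, 2.26]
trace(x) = 0.91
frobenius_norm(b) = 3.80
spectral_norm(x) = 5.69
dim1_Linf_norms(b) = [1.27, 2.52, 1.87]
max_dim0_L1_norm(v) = 20.72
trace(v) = -5.07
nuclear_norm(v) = 21.32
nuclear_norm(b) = 5.72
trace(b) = 3.45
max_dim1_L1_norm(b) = 3.8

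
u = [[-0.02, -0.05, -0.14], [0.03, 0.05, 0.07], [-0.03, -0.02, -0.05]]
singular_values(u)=[0.18, 0.03, 0.01]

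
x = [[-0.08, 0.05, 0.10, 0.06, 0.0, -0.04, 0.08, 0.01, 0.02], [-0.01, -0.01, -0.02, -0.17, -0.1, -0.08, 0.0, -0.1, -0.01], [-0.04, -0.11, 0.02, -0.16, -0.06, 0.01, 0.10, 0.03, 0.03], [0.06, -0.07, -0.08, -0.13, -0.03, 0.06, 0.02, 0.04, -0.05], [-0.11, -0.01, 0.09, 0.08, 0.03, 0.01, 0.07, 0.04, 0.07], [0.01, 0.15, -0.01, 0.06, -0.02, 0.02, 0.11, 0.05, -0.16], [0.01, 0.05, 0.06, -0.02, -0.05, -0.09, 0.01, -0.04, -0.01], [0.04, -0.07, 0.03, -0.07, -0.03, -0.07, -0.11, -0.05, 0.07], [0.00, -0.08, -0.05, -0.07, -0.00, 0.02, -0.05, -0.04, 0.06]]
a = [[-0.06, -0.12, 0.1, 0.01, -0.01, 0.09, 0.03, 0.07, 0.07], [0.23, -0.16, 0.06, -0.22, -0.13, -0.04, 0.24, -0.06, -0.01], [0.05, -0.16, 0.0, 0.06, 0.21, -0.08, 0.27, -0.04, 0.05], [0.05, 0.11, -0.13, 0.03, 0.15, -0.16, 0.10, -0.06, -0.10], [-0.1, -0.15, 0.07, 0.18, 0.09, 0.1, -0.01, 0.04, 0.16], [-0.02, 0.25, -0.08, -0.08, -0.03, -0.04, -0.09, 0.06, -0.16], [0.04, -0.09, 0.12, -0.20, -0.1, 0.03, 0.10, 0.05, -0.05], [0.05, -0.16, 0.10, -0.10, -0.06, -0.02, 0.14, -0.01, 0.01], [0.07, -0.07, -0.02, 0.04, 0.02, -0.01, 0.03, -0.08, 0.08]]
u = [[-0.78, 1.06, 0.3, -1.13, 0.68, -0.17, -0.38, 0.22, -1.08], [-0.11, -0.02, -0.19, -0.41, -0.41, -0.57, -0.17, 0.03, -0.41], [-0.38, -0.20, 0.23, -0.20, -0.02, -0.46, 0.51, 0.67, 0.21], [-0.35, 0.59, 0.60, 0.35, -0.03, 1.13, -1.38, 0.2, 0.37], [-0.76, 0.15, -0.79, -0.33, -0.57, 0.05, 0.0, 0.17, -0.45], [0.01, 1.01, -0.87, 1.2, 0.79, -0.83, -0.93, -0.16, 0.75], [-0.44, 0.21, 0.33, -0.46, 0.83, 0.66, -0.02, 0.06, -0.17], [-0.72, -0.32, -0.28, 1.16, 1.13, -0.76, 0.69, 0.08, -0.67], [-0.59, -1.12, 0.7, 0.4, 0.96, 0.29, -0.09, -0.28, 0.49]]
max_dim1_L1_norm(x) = 0.59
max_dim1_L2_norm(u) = 2.45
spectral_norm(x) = 0.40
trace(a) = 0.03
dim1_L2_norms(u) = [2.22, 0.95, 1.11, 2.08, 1.38, 2.45, 1.31, 2.2, 1.89]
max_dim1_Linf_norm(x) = 0.17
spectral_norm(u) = 2.77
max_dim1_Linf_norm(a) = 0.27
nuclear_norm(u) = 13.94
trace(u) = -1.07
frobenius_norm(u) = 5.42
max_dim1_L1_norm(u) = 6.55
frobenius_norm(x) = 0.61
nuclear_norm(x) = 1.29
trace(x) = -0.13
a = x @ u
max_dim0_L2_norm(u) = 2.21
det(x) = -0.00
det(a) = 0.00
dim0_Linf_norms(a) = [0.23, 0.25, 0.13, 0.22, 0.21, 0.16, 0.27, 0.08, 0.16]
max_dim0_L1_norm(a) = 1.27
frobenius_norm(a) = 0.97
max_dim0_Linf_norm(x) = 0.17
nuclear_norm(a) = 1.93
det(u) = -2.64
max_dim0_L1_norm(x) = 0.82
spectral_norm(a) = 0.64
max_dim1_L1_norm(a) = 1.15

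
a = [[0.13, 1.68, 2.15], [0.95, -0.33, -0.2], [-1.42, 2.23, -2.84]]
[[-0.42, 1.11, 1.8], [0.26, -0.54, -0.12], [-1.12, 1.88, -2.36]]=a @ [[0.17, -0.33, 0.05], [-0.33, 0.66, 0.02], [0.05, 0.02, 0.82]]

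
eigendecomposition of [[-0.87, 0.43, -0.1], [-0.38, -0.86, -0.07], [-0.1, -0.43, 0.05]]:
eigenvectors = [[-0.68+0.00j,  (-0.68-0j),  -0.12+0.00j], [0.02-0.67j,  (0.02+0.67j),  (-0.03+0j)], [0.06-0.29j,  (0.06+0.29j),  (0.99+0j)]]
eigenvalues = [(-0.88+0.38j), (-0.88-0.38j), (0.07+0j)]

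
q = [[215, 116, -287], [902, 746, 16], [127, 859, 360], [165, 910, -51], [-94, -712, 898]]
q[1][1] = 746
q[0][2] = -287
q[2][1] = 859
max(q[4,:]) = 898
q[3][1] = 910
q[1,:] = [902, 746, 16]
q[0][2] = -287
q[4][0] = -94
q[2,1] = 859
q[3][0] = 165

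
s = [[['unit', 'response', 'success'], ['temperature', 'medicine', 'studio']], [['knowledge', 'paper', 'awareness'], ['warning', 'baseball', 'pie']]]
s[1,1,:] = ['warning', 'baseball', 'pie']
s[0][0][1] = 'response'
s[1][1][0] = 'warning'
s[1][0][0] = 'knowledge'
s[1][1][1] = 'baseball'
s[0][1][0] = 'temperature'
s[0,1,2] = 'studio'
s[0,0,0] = 'unit'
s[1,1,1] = 'baseball'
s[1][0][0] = 'knowledge'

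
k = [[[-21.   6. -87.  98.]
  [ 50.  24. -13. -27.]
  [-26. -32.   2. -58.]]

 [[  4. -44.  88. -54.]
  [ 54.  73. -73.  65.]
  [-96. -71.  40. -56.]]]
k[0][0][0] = -21.0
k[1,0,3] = -54.0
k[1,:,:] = [[4.0, -44.0, 88.0, -54.0], [54.0, 73.0, -73.0, 65.0], [-96.0, -71.0, 40.0, -56.0]]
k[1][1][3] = 65.0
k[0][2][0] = -26.0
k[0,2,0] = -26.0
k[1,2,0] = -96.0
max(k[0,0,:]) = 98.0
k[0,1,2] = -13.0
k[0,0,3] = 98.0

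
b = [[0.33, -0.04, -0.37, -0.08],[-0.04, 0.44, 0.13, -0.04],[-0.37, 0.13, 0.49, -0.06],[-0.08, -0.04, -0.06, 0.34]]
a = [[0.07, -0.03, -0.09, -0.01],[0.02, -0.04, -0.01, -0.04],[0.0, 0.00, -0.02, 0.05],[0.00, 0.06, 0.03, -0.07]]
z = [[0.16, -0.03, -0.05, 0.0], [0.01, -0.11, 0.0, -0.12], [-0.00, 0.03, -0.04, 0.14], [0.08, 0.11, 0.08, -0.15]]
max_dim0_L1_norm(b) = 1.05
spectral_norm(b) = 0.83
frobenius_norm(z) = 0.35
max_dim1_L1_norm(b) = 1.05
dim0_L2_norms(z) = [0.18, 0.16, 0.1, 0.24]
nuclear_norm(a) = 0.28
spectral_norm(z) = 0.26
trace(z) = -0.14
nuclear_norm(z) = 0.60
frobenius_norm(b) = 1.00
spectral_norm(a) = 0.13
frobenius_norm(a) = 0.17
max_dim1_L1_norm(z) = 0.42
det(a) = 0.00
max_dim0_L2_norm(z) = 0.24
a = z @ b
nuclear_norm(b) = 1.60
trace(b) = 1.60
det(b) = -0.00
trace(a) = -0.06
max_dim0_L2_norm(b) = 0.63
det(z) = 0.00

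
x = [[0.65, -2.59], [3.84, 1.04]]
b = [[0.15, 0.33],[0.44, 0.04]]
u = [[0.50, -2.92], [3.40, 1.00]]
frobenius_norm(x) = 4.79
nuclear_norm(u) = 6.50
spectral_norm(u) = 3.59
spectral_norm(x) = 3.98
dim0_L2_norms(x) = [3.89, 2.79]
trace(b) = 0.19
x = b + u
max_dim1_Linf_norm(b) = 0.44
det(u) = 10.43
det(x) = 10.62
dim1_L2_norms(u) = [2.96, 3.54]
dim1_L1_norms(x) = [3.24, 4.88]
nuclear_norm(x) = 6.65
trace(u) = 1.50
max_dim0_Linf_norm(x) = 3.84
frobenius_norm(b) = 0.57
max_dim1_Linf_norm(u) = 3.4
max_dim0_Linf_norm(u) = 3.4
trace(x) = 1.69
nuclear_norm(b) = 0.78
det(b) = -0.14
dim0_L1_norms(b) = [0.59, 0.37]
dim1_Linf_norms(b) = [0.33, 0.44]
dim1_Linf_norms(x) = [2.59, 3.84]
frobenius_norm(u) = 4.62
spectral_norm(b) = 0.50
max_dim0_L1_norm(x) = 4.49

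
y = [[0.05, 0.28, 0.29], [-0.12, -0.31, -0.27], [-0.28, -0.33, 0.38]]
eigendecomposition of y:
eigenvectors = [[0.39+0.00j, 0.80+0.00j, (0.8-0j)], [(-0.38+0j), -0.59+0.11j, (-0.59-0.11j)], [(0.84+0j), (0.04+0.08j), 0.04-0.08j]]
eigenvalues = [(0.4+0j), (-0.14+0.07j), (-0.14-0.07j)]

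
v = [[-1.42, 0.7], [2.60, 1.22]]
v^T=[[-1.42, 2.60], [0.7, 1.22]]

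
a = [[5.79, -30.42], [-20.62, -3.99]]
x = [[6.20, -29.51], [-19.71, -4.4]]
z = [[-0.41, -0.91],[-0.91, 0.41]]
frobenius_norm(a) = 37.42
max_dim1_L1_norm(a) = 36.21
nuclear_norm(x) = 50.35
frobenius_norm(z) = 1.41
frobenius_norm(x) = 36.29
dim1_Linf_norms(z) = [0.91, 0.91]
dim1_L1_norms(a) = [36.21, 24.61]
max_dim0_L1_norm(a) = 34.41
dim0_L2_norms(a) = [21.42, 30.68]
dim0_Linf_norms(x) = [19.71, 29.51]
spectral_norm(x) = 30.16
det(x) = -608.92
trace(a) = 1.80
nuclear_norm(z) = 2.00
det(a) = -650.36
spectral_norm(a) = 30.97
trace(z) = 0.00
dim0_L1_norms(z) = [1.32, 1.32]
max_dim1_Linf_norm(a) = 30.42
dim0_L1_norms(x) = [25.91, 33.91]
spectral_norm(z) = 1.00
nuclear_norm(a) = 51.97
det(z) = -1.00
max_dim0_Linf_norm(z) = 0.91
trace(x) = 1.80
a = x + z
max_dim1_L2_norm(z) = 1.0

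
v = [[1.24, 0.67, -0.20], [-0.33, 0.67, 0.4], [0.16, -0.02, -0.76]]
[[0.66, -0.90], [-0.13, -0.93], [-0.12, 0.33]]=v @ [[0.61, -0.15], [-0.06, -1.20], [0.29, -0.43]]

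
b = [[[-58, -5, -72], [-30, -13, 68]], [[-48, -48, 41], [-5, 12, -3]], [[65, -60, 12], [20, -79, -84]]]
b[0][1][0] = -30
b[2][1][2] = -84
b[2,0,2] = 12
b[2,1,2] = -84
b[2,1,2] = -84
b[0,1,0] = -30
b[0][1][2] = 68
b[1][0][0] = -48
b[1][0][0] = -48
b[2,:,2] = [12, -84]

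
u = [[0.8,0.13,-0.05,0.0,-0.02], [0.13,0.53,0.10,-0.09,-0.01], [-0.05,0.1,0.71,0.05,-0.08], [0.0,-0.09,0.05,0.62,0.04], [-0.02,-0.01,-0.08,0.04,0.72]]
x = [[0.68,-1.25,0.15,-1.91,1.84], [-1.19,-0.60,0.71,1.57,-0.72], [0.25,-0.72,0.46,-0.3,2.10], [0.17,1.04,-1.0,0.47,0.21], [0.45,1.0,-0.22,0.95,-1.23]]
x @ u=[[0.34, -0.41, -0.30, -0.99, 1.24], [-1.05, -0.54, 0.64, 1.03, -0.48], [0.04, -0.3, 0.06, -0.01, 1.47], [0.32, 0.43, -0.61, 0.16, 0.24], [0.53, 0.49, 0.07, 0.44, -0.85]]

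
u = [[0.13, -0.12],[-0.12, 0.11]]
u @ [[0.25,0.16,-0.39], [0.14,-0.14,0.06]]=[[0.02, 0.04, -0.06], [-0.01, -0.03, 0.05]]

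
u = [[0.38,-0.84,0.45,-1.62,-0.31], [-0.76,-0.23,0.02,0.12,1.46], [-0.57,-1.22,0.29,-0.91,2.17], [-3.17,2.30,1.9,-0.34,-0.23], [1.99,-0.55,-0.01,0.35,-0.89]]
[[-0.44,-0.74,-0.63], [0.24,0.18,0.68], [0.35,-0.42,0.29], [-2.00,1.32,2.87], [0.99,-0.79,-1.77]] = u@ [[0.37,-0.85,-0.59], [-0.45,-0.52,0.57], [0.25,-0.04,-0.16], [0.62,0.6,-0.14], [0.23,-0.45,0.26]]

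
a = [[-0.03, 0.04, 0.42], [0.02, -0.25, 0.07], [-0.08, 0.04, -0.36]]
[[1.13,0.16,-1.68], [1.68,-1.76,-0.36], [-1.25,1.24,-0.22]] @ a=[[0.1,-0.06,1.09], [-0.06,0.49,0.71], [0.08,-0.37,-0.36]]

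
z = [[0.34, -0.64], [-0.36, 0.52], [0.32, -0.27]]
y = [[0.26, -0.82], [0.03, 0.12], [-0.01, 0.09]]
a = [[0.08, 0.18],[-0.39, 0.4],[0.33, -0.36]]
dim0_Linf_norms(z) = [0.36, 0.64]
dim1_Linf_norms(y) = [0.82, 0.12, 0.09]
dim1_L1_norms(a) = [0.26, 0.79, 0.69]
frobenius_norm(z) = 1.05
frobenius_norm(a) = 0.77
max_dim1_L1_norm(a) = 0.79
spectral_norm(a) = 0.75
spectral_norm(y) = 0.87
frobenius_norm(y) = 0.87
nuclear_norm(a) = 0.93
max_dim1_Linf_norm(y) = 0.82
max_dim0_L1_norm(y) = 1.03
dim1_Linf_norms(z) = [0.64, 0.52, 0.32]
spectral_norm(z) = 1.04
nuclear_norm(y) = 0.94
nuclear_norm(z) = 1.18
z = a + y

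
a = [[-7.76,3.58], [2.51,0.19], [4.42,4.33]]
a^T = [[-7.76, 2.51, 4.42], [3.58, 0.19, 4.33]]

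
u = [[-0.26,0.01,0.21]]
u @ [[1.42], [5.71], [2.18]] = [[0.15]]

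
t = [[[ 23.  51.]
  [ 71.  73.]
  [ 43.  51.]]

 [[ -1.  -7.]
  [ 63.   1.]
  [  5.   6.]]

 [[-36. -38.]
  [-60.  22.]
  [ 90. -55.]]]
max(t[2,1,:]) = 22.0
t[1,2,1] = 6.0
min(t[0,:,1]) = 51.0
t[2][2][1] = -55.0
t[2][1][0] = -60.0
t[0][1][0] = 71.0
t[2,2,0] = 90.0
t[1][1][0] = 63.0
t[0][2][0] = 43.0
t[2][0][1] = -38.0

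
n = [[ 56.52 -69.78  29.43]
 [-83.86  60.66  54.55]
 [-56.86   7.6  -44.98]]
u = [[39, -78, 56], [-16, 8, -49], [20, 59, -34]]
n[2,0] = -56.86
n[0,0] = 56.52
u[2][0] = 20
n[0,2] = 29.43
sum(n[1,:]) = 31.349999999999994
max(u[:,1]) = 59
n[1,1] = 60.66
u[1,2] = -49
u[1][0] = -16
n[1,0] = -83.86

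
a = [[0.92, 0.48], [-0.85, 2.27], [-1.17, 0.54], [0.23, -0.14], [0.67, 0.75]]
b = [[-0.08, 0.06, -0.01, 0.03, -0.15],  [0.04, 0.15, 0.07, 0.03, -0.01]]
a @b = [[-0.05, 0.13, 0.02, 0.04, -0.14], [0.16, 0.29, 0.17, 0.04, 0.10], [0.12, 0.01, 0.05, -0.02, 0.17], [-0.02, -0.01, -0.01, 0.0, -0.03], [-0.02, 0.15, 0.05, 0.04, -0.11]]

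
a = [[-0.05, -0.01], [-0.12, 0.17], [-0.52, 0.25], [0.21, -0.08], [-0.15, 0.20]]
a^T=[[-0.05, -0.12, -0.52, 0.21, -0.15], [-0.01, 0.17, 0.25, -0.08, 0.20]]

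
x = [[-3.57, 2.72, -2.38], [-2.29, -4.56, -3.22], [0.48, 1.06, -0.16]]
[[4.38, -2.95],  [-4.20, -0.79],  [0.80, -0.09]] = x @ [[-0.58,  0.45],[1.05,  -0.25],[0.23,  0.28]]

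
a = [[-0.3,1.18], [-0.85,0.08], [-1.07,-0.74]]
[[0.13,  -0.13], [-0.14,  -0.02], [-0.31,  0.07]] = a@[[0.18, 0.01], [0.16, -0.11]]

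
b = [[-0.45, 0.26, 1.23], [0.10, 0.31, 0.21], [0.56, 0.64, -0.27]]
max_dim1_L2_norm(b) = 1.34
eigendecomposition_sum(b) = [[-0.64, -0.27, 0.91], [-0.01, -0.01, 0.02], [0.39, 0.17, -0.56]] + [[-0.0,  0.00,  -0.0], [0.0,  -0.0,  0.0], [-0.0,  0.00,  -0.00]] + [[0.19,  0.53,  0.32],[0.11,  0.32,  0.19],[0.17,  0.47,  0.29]]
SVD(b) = [[-0.94, -0.25, 0.23],[-0.12, -0.40, -0.91],[0.32, -0.88, 0.35]] @ diag([1.4002808676239038, 0.876648683392495, 0.0007600477958243651]) @ [[0.42, -0.06, -0.91], [-0.48, -0.86, -0.17], [-0.77, 0.51, -0.39]]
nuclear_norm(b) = 2.28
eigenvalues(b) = [-1.2, -0.0, 0.79]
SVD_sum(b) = [[-0.55, 0.07, 1.19], [-0.07, 0.01, 0.15], [0.19, -0.02, -0.40]] + [[0.1, 0.19, 0.04],[0.17, 0.3, 0.06],[0.37, 0.66, 0.13]] + [[-0.00,  0.0,  -0.0], [0.00,  -0.0,  0.00], [-0.00,  0.00,  -0.00]]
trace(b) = -0.41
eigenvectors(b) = [[0.85, -0.77, -0.68],[0.02, 0.51, -0.41],[-0.52, -0.39, -0.61]]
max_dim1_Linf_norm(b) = 1.23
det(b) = 0.00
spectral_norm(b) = 1.40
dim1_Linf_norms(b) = [1.23, 0.31, 0.64]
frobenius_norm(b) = 1.65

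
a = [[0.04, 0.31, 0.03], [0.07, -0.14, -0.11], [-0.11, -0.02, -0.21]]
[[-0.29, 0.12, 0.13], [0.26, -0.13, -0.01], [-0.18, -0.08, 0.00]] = a @ [[1.61, -0.29, 0.29], [-1.16, 0.39, 0.39], [0.13, 0.51, -0.19]]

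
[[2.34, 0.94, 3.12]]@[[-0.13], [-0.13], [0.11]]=[[-0.08]]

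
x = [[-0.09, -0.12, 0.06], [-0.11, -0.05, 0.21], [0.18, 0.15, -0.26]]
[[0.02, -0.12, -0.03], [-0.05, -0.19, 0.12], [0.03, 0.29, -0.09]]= x @ [[0.16, 0.03, -0.02],[-0.45, 0.57, 0.64],[-0.27, -0.77, 0.72]]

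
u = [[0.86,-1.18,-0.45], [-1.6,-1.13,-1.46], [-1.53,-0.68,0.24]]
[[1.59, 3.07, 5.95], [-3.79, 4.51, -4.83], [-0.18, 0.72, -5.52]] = u@[[1.15, 0.09, 4.39], [-1.45, -1.87, -1.80], [2.46, -1.74, -0.11]]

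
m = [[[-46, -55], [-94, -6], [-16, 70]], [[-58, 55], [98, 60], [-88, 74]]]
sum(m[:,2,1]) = 144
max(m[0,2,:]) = 70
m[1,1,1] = 60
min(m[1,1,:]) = 60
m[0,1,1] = -6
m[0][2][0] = -16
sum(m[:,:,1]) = 198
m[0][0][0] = -46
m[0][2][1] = 70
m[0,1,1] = -6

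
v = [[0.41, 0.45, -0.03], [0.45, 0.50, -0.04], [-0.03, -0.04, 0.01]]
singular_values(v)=[0.91, 0.01, 0.0]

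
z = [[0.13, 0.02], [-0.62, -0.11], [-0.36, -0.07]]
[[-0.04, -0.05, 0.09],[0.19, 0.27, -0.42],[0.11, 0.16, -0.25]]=z @ [[-0.16, -0.34, 0.49], [-0.80, -0.52, 1.1]]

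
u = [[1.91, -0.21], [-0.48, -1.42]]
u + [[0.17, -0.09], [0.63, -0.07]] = [[2.08, -0.30], [0.15, -1.49]]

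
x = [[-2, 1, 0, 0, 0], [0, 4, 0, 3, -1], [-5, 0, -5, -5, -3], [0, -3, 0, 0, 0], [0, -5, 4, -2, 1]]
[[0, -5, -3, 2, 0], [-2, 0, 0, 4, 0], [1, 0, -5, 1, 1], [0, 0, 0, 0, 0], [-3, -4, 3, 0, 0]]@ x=[[15, -26, 15, 0, 14], [4, -14, 0, 0, 0], [23, -7, 29, 23, 16], [0, 0, 0, 0, 0], [-9, -19, -15, -27, -5]]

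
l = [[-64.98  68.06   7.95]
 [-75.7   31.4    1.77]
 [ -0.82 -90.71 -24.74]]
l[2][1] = -90.71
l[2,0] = -0.82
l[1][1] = 31.4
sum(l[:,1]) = 8.750000000000014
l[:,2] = [7.95, 1.77, -24.74]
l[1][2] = 1.77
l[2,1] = -90.71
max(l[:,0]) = -0.82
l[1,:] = [-75.7, 31.4, 1.77]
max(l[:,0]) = -0.82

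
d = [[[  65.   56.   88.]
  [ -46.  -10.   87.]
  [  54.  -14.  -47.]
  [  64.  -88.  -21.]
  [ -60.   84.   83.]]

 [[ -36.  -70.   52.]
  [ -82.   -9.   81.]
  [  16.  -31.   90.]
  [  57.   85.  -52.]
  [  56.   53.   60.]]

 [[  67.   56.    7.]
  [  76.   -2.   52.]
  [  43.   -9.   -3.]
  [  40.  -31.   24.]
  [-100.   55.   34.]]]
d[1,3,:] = [57.0, 85.0, -52.0]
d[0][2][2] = -47.0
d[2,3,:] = [40.0, -31.0, 24.0]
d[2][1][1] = -2.0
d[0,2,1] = -14.0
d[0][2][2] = -47.0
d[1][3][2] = -52.0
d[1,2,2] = 90.0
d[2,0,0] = 67.0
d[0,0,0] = 65.0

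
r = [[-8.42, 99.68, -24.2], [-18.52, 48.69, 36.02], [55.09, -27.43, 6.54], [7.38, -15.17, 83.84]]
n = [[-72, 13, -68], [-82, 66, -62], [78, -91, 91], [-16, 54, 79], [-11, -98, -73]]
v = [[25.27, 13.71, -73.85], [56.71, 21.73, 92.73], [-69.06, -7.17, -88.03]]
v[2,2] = -88.03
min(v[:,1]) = -7.17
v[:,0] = [25.27, 56.71, -69.06]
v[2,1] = -7.17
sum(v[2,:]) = -164.26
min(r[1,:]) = -18.52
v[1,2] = 92.73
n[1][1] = 66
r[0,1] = 99.68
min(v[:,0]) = -69.06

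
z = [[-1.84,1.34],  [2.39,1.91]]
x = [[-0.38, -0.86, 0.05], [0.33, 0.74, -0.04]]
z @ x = [[1.14,2.57,-0.15], [-0.28,-0.64,0.04]]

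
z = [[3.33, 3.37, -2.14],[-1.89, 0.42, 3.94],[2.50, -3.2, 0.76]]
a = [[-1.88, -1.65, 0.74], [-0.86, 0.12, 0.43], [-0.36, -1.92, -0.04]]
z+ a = [[1.45, 1.72, -1.4], [-2.75, 0.54, 4.37], [2.14, -5.12, 0.72]]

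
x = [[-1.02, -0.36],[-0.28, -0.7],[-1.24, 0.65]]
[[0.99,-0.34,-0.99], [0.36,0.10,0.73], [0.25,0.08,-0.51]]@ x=[[0.31, -0.76],[-1.3, 0.27],[0.36, -0.48]]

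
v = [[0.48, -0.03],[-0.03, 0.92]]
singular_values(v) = [0.92, 0.48]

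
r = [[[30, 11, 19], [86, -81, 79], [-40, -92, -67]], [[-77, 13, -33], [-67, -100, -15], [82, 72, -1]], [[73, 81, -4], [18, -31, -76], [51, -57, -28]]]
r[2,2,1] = -57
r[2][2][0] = 51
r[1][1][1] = -100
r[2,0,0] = 73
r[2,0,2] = -4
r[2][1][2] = -76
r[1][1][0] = -67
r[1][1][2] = -15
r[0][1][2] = 79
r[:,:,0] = [[30, 86, -40], [-77, -67, 82], [73, 18, 51]]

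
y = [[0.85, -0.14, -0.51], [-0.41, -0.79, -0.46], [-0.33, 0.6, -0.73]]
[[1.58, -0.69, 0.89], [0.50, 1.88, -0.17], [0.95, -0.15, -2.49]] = y @[[0.82, -1.30, 1.66], [-0.06, -1.47, -1.49], [-1.72, -0.41, 1.44]]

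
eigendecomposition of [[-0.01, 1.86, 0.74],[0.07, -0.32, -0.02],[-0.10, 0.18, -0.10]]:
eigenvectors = [[-0.83, 0.93, -0.72], [0.37, 0.18, -0.24], [-0.42, -0.33, 0.65]]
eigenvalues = [-0.46, 0.08, -0.05]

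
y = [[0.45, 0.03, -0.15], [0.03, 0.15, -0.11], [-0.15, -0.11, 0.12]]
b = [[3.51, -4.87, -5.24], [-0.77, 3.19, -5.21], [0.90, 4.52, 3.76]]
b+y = [[3.96, -4.84, -5.39], [-0.74, 3.34, -5.32], [0.75, 4.41, 3.88]]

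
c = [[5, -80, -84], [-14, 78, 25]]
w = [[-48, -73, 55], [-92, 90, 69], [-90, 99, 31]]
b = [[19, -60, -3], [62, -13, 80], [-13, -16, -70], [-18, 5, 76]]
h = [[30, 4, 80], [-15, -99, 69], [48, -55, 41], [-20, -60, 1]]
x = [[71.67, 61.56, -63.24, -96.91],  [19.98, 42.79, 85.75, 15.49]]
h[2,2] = 41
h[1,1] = -99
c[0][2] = -84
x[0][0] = 71.67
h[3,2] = 1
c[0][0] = 5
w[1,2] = 69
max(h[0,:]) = 80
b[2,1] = -16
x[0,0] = 71.67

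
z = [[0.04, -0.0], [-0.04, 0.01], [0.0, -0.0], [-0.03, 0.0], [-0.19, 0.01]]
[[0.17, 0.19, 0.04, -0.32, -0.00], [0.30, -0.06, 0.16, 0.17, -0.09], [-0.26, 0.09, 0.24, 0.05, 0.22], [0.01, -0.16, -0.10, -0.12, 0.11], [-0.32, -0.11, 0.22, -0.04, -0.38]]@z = [[0.01, 0.00], [0.03, -0.0], [-0.06, 0.00], [-0.01, -0.0], [0.06, -0.0]]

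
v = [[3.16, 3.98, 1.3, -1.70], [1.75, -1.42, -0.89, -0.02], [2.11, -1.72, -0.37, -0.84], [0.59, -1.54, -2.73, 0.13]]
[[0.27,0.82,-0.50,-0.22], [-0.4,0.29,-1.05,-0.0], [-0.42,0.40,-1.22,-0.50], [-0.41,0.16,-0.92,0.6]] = v@[[-0.1,0.17,-0.38,-0.00], [0.12,0.04,0.16,0.19], [0.06,-0.05,0.17,-0.31], [-0.02,-0.11,0.09,0.34]]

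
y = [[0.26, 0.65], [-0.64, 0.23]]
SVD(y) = [[-0.90, 0.43], [0.43, 0.90]] @ diag([0.7057751554654663, 0.6741523788637825]) @ [[-0.72, -0.69], [-0.69, 0.72]]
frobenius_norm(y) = 0.98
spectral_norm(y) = 0.71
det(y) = 0.48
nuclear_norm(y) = 1.38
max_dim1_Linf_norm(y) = 0.65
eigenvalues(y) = [(0.24+0.64j), (0.24-0.64j)]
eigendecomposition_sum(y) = [[(0.13+0.32j), (0.32-0.12j)],[-0.32+0.12j, 0.12+0.33j]] + [[(0.13-0.32j), (0.32+0.12j)],[-0.32-0.12j, (0.12-0.33j)]]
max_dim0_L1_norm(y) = 0.9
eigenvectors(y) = [[0.71+0.00j, 0.71-0.00j], [(-0.02+0.7j), (-0.02-0.7j)]]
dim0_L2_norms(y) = [0.69, 0.69]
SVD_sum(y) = [[0.46, 0.44],[-0.22, -0.21]] + [[-0.2, 0.21], [-0.42, 0.44]]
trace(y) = 0.49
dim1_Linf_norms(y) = [0.65, 0.64]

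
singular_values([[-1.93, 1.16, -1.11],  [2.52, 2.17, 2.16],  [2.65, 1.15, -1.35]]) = [4.65, 2.51, 2.07]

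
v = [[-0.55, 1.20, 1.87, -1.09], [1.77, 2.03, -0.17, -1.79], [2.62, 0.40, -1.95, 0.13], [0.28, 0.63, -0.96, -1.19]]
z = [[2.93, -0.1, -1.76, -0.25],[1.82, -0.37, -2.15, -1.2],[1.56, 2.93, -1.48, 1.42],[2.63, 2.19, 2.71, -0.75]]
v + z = [[2.38, 1.1, 0.11, -1.34], [3.59, 1.66, -2.32, -2.99], [4.18, 3.33, -3.43, 1.55], [2.91, 2.82, 1.75, -1.94]]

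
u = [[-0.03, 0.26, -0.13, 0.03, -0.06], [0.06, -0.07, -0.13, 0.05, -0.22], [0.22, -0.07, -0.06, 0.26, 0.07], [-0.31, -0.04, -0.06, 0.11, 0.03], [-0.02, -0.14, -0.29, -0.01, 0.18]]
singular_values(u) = [0.42, 0.4, 0.31, 0.25, 0.24]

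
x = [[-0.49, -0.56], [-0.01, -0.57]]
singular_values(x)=[0.88, 0.31]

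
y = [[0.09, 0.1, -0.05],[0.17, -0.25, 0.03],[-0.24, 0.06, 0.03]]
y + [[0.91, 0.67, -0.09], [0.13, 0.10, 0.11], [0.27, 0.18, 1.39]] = [[1.0, 0.77, -0.14], [0.30, -0.15, 0.14], [0.03, 0.24, 1.42]]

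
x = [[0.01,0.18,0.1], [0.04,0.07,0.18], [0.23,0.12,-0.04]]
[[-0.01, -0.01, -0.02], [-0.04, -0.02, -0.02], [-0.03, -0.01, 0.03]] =x @ [[-0.21, -0.06, 0.11], [0.1, 0.03, -0.03], [-0.24, -0.11, -0.12]]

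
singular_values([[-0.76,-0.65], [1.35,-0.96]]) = [1.68, 0.95]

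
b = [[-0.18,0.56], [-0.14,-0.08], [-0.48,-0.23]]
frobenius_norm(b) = 0.81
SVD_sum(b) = [[0.11, 0.5], [-0.02, -0.11], [-0.07, -0.32]] + [[-0.29, 0.06],  [-0.12, 0.03],  [-0.41, 0.09]]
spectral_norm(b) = 0.61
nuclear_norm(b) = 1.14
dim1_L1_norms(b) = [0.74, 0.22, 0.71]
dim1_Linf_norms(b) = [0.56, 0.14, 0.48]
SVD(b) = [[0.83, 0.56],[-0.18, 0.23],[-0.53, 0.8]] @ diag([0.6143709233837321, 0.5271132406804256]) @ [[0.21, 0.98], [-0.98, 0.21]]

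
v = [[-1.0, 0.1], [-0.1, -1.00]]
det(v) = 1.010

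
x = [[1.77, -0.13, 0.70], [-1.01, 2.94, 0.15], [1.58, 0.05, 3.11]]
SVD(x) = [[0.43, -0.02, -0.90],[-0.32, 0.93, -0.17],[0.85, 0.36, 0.39]] @ diag([3.878737097816291, 3.058051046015237, 1.0491531470613709]) @ [[0.62, -0.25, 0.74],[-0.13, 0.90, 0.41],[-0.77, -0.35, 0.53]]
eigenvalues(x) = [1.12, 3.7, 3.0]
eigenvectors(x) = [[0.7, 0.34, -0.04], [0.44, -0.28, 0.99], [-0.57, 0.90, 0.11]]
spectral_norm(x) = 3.88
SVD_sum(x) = [[1.03, -0.41, 1.23], [-0.77, 0.30, -0.92], [2.04, -0.81, 2.44]] + [[0.01, -0.06, -0.03], [-0.38, 2.57, 1.17], [-0.15, 1.00, 0.45]] + [[0.73, 0.34, -0.50], [0.14, 0.06, -0.10], [-0.32, -0.14, 0.22]]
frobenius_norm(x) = 5.05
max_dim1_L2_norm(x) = 3.49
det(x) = 12.44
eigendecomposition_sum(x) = [[0.84, 0.07, -0.30],  [0.52, 0.04, -0.19],  [-0.68, -0.06, 0.24]] + [[0.90, -0.09, 1.05], [-0.73, 0.07, -0.85], [2.35, -0.22, 2.73]] + [[0.03, -0.11, -0.05], [-0.80, 2.83, 1.19], [-0.09, 0.33, 0.14]]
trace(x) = 7.82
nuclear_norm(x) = 7.99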